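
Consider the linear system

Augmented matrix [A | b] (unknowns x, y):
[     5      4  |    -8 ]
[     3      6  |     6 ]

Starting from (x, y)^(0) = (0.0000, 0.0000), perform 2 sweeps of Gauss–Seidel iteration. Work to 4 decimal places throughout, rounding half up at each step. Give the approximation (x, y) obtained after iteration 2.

(-3.0400, 2.5200)

Iteration 1:
  x = (-8 - (4)·0.0000) / (5) = -1.6000
  y = (6 - (3)·-1.6000) / (6) = 1.8000
Iteration 2:
  x = (-8 - (4)·1.8000) / (5) = -3.0400
  y = (6 - (3)·-3.0400) / (6) = 2.5200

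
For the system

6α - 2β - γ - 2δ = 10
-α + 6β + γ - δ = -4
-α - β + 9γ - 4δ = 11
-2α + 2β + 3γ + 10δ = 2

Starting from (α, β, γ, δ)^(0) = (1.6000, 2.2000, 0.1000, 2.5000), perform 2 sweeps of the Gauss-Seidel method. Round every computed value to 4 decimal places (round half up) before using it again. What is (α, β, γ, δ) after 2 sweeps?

(2.2050, -0.7571, 1.3731, 0.3805)

Iteration 1:
  α = (10 - (-2)·2.2000 - (-1)·0.1000 - (-2)·2.5000) / (6) = 3.2500
  β = (-4 - (-1)·3.2500 - (1)·0.1000 - (-1)·2.5000) / (6) = 0.2750
  γ = (11 - (-1)·3.2500 - (-1)·0.2750 - (-4)·2.5000) / (9) = 2.7250
  δ = (2 - (-2)·3.2500 - (2)·0.2750 - (3)·2.7250) / (10) = -0.0225
Iteration 2:
  α = (10 - (-2)·0.2750 - (-1)·2.7250 - (-2)·-0.0225) / (6) = 2.2050
  β = (-4 - (-1)·2.2050 - (1)·2.7250 - (-1)·-0.0225) / (6) = -0.7571
  γ = (11 - (-1)·2.2050 - (-1)·-0.7571 - (-4)·-0.0225) / (9) = 1.3731
  δ = (2 - (-2)·2.2050 - (2)·-0.7571 - (3)·1.3731) / (10) = 0.3805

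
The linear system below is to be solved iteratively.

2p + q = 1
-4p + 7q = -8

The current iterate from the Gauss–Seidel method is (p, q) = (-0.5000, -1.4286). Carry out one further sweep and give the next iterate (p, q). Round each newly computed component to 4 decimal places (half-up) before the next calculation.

One sweep:
  p = (1 - (1)·-1.4286) / (2) = 1.2143
  q = (-8 - (-4)·1.2143) / (7) = -0.4490

(1.2143, -0.4490)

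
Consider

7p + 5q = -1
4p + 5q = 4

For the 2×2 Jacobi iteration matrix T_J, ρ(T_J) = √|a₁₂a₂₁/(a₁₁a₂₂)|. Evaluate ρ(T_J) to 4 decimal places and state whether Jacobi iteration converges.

0.7559

a₁₂a₂₁/(a₁₁a₂₂) = (5)·(4) / ((7)·(5)) = 0.571429
ρ = √|0.571429| = √0.571429 = 0.7559
ρ < 1, so Jacobi converges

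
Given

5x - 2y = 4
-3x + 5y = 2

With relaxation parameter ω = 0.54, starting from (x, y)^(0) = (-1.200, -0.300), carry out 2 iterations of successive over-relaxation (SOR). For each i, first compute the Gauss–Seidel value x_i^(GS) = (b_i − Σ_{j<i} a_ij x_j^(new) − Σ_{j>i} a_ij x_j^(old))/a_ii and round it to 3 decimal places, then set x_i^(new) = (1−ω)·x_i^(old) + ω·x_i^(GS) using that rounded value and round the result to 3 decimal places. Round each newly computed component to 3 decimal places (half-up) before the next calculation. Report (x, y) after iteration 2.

Iteration 1:
  x: GS value = (4 - (-2)·-0.300) / (5) = 0.680;  x ← (1−ω)·-1.200 + ω·0.680 = -0.185
  y: GS value = (2 - (-3)·-0.185) / (5) = 0.289;  y ← (1−ω)·-0.300 + ω·0.289 = 0.018
Iteration 2:
  x: GS value = (4 - (-2)·0.018) / (5) = 0.807;  x ← (1−ω)·-0.185 + ω·0.807 = 0.351
  y: GS value = (2 - (-3)·0.351) / (5) = 0.611;  y ← (1−ω)·0.018 + ω·0.611 = 0.338

(0.351, 0.338)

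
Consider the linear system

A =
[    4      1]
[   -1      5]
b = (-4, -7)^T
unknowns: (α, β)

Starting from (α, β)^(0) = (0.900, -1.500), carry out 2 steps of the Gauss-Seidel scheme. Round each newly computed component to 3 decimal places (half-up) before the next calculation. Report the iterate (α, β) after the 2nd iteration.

Iteration 1:
  α = (-4 - (1)·-1.500) / (4) = -0.625
  β = (-7 - (-1)·-0.625) / (5) = -1.525
Iteration 2:
  α = (-4 - (1)·-1.525) / (4) = -0.619
  β = (-7 - (-1)·-0.619) / (5) = -1.524

(-0.619, -1.524)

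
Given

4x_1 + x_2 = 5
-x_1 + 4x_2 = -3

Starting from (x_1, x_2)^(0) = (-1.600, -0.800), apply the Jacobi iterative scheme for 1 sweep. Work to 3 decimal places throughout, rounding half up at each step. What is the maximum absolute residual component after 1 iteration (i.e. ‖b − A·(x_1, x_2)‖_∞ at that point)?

Iteration 1:
  x_1 = (5 - (1)·-0.800) / (4) = 1.450
  x_2 = (-3 - (-1)·-1.600) / (4) = -1.150
Residual b − A·x = (0.350, 3.050); ∞-norm = 3.050

3.050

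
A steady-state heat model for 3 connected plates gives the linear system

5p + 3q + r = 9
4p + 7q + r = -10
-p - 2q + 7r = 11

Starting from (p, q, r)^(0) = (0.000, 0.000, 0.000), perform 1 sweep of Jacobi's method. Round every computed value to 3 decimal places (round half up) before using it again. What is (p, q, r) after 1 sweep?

Iteration 1:
  p = (9 - (3)·0.000 - (1)·0.000) / (5) = 1.800
  q = (-10 - (4)·0.000 - (1)·0.000) / (7) = -1.429
  r = (11 - (-1)·0.000 - (-2)·0.000) / (7) = 1.571

(1.800, -1.429, 1.571)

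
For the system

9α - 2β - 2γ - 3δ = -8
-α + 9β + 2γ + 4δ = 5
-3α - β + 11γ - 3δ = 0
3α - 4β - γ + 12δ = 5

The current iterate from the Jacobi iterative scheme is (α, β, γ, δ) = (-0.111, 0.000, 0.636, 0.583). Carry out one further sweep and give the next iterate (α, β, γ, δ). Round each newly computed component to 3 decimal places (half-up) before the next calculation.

(-0.553, 0.143, 0.129, 0.497)

One sweep:
  α = (-8 - (-2)·0.000 - (-2)·0.636 - (-3)·0.583) / (9) = -0.553
  β = (5 - (-1)·-0.111 - (2)·0.636 - (4)·0.583) / (9) = 0.143
  γ = (0 - (-3)·-0.111 - (-1)·0.000 - (-3)·0.583) / (11) = 0.129
  δ = (5 - (3)·-0.111 - (-4)·0.000 - (-1)·0.636) / (12) = 0.497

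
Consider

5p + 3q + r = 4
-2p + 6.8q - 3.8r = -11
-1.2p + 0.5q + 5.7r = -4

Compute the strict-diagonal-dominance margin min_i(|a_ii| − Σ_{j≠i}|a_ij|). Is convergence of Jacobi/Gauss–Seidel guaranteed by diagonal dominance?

row 1: |5| − (3+1) = 1
row 2: |6.8| − (2+3.8) = 1
row 3: |5.7| − (1.2+0.5) = 4
minimum over rows = 1 → strictly diagonally dominant (convergence guaranteed)

1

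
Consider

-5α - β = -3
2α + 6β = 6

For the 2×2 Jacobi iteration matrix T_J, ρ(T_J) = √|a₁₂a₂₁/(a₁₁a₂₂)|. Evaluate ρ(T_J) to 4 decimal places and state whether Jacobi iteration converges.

0.2582

a₁₂a₂₁/(a₁₁a₂₂) = (-1)·(2) / ((-5)·(6)) = 0.066667
ρ = √|0.066667| = √0.066667 = 0.2582
ρ < 1, so Jacobi converges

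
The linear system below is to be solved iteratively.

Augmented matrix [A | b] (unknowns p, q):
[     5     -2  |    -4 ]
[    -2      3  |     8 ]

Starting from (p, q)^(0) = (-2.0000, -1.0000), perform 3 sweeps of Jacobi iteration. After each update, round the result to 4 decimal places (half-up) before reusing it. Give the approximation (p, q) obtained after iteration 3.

(-0.0533, 2.4889)

Iteration 1:
  p = (-4 - (-2)·-1.0000) / (5) = -1.2000
  q = (8 - (-2)·-2.0000) / (3) = 1.3333
Iteration 2:
  p = (-4 - (-2)·1.3333) / (5) = -0.2667
  q = (8 - (-2)·-1.2000) / (3) = 1.8667
Iteration 3:
  p = (-4 - (-2)·1.8667) / (5) = -0.0533
  q = (8 - (-2)·-0.2667) / (3) = 2.4889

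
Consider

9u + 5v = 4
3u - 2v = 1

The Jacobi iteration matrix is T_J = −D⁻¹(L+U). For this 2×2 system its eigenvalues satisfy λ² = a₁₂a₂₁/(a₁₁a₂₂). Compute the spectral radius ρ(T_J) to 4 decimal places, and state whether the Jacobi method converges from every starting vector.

a₁₂a₂₁/(a₁₁a₂₂) = (5)·(3) / ((9)·(-2)) = -0.833333
ρ = √|-0.833333| = √0.833333 = 0.9129
ρ < 1, so Jacobi converges

0.9129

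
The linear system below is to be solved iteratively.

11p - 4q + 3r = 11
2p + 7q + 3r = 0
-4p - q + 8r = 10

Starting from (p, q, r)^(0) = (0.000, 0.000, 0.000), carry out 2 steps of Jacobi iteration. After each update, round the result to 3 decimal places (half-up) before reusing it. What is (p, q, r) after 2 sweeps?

Iteration 1:
  p = (11 - (-4)·0.000 - (3)·0.000) / (11) = 1.000
  q = (0 - (2)·0.000 - (3)·0.000) / (7) = 0.000
  r = (10 - (-4)·0.000 - (-1)·0.000) / (8) = 1.250
Iteration 2:
  p = (11 - (-4)·0.000 - (3)·1.250) / (11) = 0.659
  q = (0 - (2)·1.000 - (3)·1.250) / (7) = -0.821
  r = (10 - (-4)·1.000 - (-1)·0.000) / (8) = 1.750

(0.659, -0.821, 1.750)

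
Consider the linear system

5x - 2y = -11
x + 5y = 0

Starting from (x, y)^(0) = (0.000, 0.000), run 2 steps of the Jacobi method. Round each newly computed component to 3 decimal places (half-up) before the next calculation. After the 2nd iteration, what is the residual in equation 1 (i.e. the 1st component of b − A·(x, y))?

0.880

Iteration 1:
  x = (-11 - (-2)·0.000) / (5) = -2.200
  y = (0 - (1)·0.000) / (5) = 0.000
Iteration 2:
  x = (-11 - (-2)·0.000) / (5) = -2.200
  y = (0 - (1)·-2.200) / (5) = 0.440
Residual b − A·x = (0.880, 0.000)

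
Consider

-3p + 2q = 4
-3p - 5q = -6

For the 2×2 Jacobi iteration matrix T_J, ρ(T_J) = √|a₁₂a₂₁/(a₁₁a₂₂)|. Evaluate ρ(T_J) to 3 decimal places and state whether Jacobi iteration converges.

0.632

a₁₂a₂₁/(a₁₁a₂₂) = (2)·(-3) / ((-3)·(-5)) = -0.400000
ρ = √|-0.400000| = √0.400000 = 0.632
ρ < 1, so Jacobi converges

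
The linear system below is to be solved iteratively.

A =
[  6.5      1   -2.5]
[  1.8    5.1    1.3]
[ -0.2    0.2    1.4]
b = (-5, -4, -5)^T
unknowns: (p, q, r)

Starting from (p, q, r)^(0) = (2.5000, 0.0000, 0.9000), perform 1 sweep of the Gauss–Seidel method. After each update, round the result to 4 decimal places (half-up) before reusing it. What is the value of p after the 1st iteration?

Iteration 1:
  p = (-5 - (1)·0.0000 - (-2.5)·0.9000) / (6.5) = -0.4231
  q = (-4 - (1.8)·-0.4231 - (1.3)·0.9000) / (5.1) = -0.8644
  r = (-5 - (-0.2)·-0.4231 - (0.2)·-0.8644) / (1.4) = -3.5084

-0.4231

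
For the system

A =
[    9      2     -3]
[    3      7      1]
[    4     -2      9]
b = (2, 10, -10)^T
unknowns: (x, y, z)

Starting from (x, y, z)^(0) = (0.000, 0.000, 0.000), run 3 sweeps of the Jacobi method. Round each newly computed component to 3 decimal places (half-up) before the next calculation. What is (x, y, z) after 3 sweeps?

(-0.407, 1.756, -0.572)

Iteration 1:
  x = (2 - (2)·0.000 - (-3)·0.000) / (9) = 0.222
  y = (10 - (3)·0.000 - (1)·0.000) / (7) = 1.429
  z = (-10 - (4)·0.000 - (-2)·0.000) / (9) = -1.111
Iteration 2:
  x = (2 - (2)·1.429 - (-3)·-1.111) / (9) = -0.466
  y = (10 - (3)·0.222 - (1)·-1.111) / (7) = 1.492
  z = (-10 - (4)·0.222 - (-2)·1.429) / (9) = -0.892
Iteration 3:
  x = (2 - (2)·1.492 - (-3)·-0.892) / (9) = -0.407
  y = (10 - (3)·-0.466 - (1)·-0.892) / (7) = 1.756
  z = (-10 - (4)·-0.466 - (-2)·1.492) / (9) = -0.572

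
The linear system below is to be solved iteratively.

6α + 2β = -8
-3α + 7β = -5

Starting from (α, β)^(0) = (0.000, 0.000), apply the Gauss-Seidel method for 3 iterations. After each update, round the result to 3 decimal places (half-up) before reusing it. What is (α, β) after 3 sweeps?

(-0.966, -1.128)

Iteration 1:
  α = (-8 - (2)·0.000) / (6) = -1.333
  β = (-5 - (-3)·-1.333) / (7) = -1.286
Iteration 2:
  α = (-8 - (2)·-1.286) / (6) = -0.905
  β = (-5 - (-3)·-0.905) / (7) = -1.102
Iteration 3:
  α = (-8 - (2)·-1.102) / (6) = -0.966
  β = (-5 - (-3)·-0.966) / (7) = -1.128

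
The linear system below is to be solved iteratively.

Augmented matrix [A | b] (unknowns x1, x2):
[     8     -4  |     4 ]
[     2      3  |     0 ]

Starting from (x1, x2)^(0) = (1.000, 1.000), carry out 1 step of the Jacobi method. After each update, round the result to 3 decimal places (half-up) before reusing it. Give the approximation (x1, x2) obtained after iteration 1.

(1.000, -0.667)

Iteration 1:
  x1 = (4 - (-4)·1.000) / (8) = 1.000
  x2 = (0 - (2)·1.000) / (3) = -0.667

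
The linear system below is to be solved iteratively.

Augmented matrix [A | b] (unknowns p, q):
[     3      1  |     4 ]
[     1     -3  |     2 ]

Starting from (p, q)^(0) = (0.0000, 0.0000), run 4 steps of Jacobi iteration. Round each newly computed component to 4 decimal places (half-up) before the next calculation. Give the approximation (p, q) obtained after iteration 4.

(1.3827, -0.1975)

Iteration 1:
  p = (4 - (1)·0.0000) / (3) = 1.3333
  q = (2 - (1)·0.0000) / (-3) = -0.6667
Iteration 2:
  p = (4 - (1)·-0.6667) / (3) = 1.5556
  q = (2 - (1)·1.3333) / (-3) = -0.2222
Iteration 3:
  p = (4 - (1)·-0.2222) / (3) = 1.4074
  q = (2 - (1)·1.5556) / (-3) = -0.1481
Iteration 4:
  p = (4 - (1)·-0.1481) / (3) = 1.3827
  q = (2 - (1)·1.4074) / (-3) = -0.1975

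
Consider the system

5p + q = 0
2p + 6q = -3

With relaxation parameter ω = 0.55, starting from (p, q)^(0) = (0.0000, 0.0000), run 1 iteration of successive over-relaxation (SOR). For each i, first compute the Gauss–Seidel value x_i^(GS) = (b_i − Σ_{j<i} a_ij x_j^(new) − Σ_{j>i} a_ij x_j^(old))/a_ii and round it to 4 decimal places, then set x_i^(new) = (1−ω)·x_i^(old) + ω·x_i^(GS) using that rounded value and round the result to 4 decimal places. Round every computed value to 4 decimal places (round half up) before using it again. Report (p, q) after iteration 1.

(0.0000, -0.2750)

Iteration 1:
  p: GS value = (0 - (1)·0.0000) / (5) = 0.0000;  p ← (1−ω)·0.0000 + ω·0.0000 = 0.0000
  q: GS value = (-3 - (2)·0.0000) / (6) = -0.5000;  q ← (1−ω)·0.0000 + ω·-0.5000 = -0.2750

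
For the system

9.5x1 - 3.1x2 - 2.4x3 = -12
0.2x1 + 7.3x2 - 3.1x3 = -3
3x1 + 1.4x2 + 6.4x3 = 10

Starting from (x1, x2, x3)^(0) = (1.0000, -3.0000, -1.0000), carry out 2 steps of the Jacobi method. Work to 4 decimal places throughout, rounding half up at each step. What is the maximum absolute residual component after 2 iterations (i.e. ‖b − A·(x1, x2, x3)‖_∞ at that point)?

Iteration 1:
  x1 = (-12 - (-3.1)·-3.0000 - (-2.4)·-1.0000) / (9.5) = -2.4947
  x2 = (-3 - (0.2)·1.0000 - (-3.1)·-1.0000) / (7.3) = -0.8630
  x3 = (10 - (3)·1.0000 - (1.4)·-3.0000) / (6.4) = 1.7500
Iteration 2:
  x1 = (-12 - (-3.1)·-0.8630 - (-2.4)·1.7500) / (9.5) = -1.1027
  x2 = (-3 - (0.2)·-2.4947 - (-3.1)·1.7500) / (7.3) = 0.4005
  x3 = (10 - (3)·-2.4947 - (1.4)·-0.8630) / (6.4) = 2.9207
Residual b − A·x = (6.7269, 3.3511, -5.9451); ∞-norm = 6.7269

6.7269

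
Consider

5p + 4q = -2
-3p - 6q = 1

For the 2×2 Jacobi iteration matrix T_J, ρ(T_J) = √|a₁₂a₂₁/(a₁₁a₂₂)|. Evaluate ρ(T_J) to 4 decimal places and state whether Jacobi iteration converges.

a₁₂a₂₁/(a₁₁a₂₂) = (4)·(-3) / ((5)·(-6)) = 0.400000
ρ = √|0.400000| = √0.400000 = 0.6325
ρ < 1, so Jacobi converges

0.6325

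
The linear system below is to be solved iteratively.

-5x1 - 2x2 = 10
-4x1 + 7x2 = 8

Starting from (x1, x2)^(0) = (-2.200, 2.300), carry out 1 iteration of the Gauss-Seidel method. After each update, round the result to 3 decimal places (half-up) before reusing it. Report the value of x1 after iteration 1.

Iteration 1:
  x1 = (10 - (-2)·2.300) / (-5) = -2.920
  x2 = (8 - (-4)·-2.920) / (7) = -0.526

-2.920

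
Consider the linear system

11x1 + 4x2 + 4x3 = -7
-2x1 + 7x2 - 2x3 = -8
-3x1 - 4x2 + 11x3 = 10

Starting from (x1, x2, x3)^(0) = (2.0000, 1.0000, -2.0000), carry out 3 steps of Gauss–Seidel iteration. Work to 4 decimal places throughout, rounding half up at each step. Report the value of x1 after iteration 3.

-0.4138

Iteration 1:
  x1 = (-7 - (4)·1.0000 - (4)·-2.0000) / (11) = -0.2727
  x2 = (-8 - (-2)·-0.2727 - (-2)·-2.0000) / (7) = -1.7922
  x3 = (10 - (-3)·-0.2727 - (-4)·-1.7922) / (11) = 0.1830
Iteration 2:
  x1 = (-7 - (4)·-1.7922 - (4)·0.1830) / (11) = -0.0512
  x2 = (-8 - (-2)·-0.0512 - (-2)·0.1830) / (7) = -1.1052
  x3 = (10 - (-3)·-0.0512 - (-4)·-1.1052) / (11) = 0.4932
Iteration 3:
  x1 = (-7 - (4)·-1.1052 - (4)·0.4932) / (11) = -0.4138
  x2 = (-8 - (-2)·-0.4138 - (-2)·0.4932) / (7) = -1.1202
  x3 = (10 - (-3)·-0.4138 - (-4)·-1.1202) / (11) = 0.3889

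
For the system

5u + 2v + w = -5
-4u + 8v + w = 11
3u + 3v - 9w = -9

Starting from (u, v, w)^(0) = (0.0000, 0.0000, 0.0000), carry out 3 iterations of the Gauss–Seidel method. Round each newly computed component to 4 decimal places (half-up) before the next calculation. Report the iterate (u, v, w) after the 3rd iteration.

Iteration 1:
  u = (-5 - (2)·0.0000 - (1)·0.0000) / (5) = -1.0000
  v = (11 - (-4)·-1.0000 - (1)·0.0000) / (8) = 0.8750
  w = (-9 - (3)·-1.0000 - (3)·0.8750) / (-9) = 0.9583
Iteration 2:
  u = (-5 - (2)·0.8750 - (1)·0.9583) / (5) = -1.5417
  v = (11 - (-4)·-1.5417 - (1)·0.9583) / (8) = 0.4844
  w = (-9 - (3)·-1.5417 - (3)·0.4844) / (-9) = 0.6476
Iteration 3:
  u = (-5 - (2)·0.4844 - (1)·0.6476) / (5) = -1.3233
  v = (11 - (-4)·-1.3233 - (1)·0.6476) / (8) = 0.6324
  w = (-9 - (3)·-1.3233 - (3)·0.6324) / (-9) = 0.7697

(-1.3233, 0.6324, 0.7697)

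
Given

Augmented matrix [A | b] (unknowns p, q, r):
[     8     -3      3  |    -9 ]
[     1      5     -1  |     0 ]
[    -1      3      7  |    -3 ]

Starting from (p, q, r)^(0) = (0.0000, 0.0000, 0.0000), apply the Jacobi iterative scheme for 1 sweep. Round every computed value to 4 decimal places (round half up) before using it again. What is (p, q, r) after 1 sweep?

(-1.1250, 0.0000, -0.4286)

Iteration 1:
  p = (-9 - (-3)·0.0000 - (3)·0.0000) / (8) = -1.1250
  q = (0 - (1)·0.0000 - (-1)·0.0000) / (5) = 0.0000
  r = (-3 - (-1)·0.0000 - (3)·0.0000) / (7) = -0.4286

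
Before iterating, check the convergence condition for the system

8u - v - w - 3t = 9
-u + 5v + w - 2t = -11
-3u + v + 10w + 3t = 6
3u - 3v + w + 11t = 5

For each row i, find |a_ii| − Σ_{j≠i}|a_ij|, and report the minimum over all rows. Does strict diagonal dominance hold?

row 1: |8| − (1+1+3) = 3
row 2: |5| − (1+1+2) = 1
row 3: |10| − (3+1+3) = 3
row 4: |11| − (3+3+1) = 4
minimum over rows = 1 → strictly diagonally dominant (convergence guaranteed)

1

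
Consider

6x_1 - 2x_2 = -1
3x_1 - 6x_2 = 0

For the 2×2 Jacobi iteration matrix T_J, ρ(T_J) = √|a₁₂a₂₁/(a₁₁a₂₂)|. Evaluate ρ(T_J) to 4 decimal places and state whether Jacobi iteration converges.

0.4082

a₁₂a₂₁/(a₁₁a₂₂) = (-2)·(3) / ((6)·(-6)) = 0.166667
ρ = √|0.166667| = √0.166667 = 0.4082
ρ < 1, so Jacobi converges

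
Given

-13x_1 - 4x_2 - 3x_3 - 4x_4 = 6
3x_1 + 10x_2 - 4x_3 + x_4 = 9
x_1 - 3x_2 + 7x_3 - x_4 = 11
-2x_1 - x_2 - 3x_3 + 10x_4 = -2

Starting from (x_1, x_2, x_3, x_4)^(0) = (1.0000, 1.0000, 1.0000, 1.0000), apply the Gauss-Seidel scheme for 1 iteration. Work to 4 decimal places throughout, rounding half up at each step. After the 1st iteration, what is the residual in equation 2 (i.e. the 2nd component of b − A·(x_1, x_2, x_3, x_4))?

Iteration 1:
  x_1 = (6 - (-4)·1.0000 - (-3)·1.0000 - (-4)·1.0000) / (-13) = -1.3077
  x_2 = (9 - (3)·-1.3077 - (-4)·1.0000 - (1)·1.0000) / (10) = 1.5923
  x_3 = (11 - (1)·-1.3077 - (-3)·1.5923 - (-1)·1.0000) / (7) = 2.5835
  x_4 = (-2 - (-2)·-1.3077 - (-1)·1.5923 - (-3)·2.5835) / (10) = 0.4727
Residual b − A·x = (5.0104, 6.8614, -0.5272, 0.0004)

6.8614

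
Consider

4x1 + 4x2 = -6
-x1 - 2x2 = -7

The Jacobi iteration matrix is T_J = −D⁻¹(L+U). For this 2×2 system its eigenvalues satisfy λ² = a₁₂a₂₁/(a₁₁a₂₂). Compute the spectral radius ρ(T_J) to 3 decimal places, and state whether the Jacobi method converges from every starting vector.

0.707

a₁₂a₂₁/(a₁₁a₂₂) = (4)·(-1) / ((4)·(-2)) = 0.500000
ρ = √|0.500000| = √0.500000 = 0.707
ρ < 1, so Jacobi converges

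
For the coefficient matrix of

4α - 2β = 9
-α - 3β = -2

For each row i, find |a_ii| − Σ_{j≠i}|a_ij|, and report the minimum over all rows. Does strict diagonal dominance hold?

row 1: |4| − (2) = 2
row 2: |-3| − (1) = 2
minimum over rows = 2 → strictly diagonally dominant (convergence guaranteed)

2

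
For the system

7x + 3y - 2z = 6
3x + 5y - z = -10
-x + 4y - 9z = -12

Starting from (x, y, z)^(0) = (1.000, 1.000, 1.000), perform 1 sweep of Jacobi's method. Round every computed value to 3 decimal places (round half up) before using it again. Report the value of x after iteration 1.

0.714

Iteration 1:
  x = (6 - (3)·1.000 - (-2)·1.000) / (7) = 0.714
  y = (-10 - (3)·1.000 - (-1)·1.000) / (5) = -2.400
  z = (-12 - (-1)·1.000 - (4)·1.000) / (-9) = 1.667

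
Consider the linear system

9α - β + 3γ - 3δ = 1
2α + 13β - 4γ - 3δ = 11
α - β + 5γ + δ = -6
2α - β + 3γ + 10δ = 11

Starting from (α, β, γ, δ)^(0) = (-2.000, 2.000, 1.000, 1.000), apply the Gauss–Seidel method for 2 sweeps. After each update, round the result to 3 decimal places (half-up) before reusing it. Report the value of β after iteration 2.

0.650

Iteration 1:
  α = (1 - (-1)·2.000 - (3)·1.000 - (-3)·1.000) / (9) = 0.333
  β = (11 - (2)·0.333 - (-4)·1.000 - (-3)·1.000) / (13) = 1.333
  γ = (-6 - (1)·0.333 - (-1)·1.333 - (1)·1.000) / (5) = -1.200
  δ = (11 - (2)·0.333 - (-1)·1.333 - (3)·-1.200) / (10) = 1.527
Iteration 2:
  α = (1 - (-1)·1.333 - (3)·-1.200 - (-3)·1.527) / (9) = 1.168
  β = (11 - (2)·1.168 - (-4)·-1.200 - (-3)·1.527) / (13) = 0.650
  γ = (-6 - (1)·1.168 - (-1)·0.650 - (1)·1.527) / (5) = -1.609
  δ = (11 - (2)·1.168 - (-1)·0.650 - (3)·-1.609) / (10) = 1.414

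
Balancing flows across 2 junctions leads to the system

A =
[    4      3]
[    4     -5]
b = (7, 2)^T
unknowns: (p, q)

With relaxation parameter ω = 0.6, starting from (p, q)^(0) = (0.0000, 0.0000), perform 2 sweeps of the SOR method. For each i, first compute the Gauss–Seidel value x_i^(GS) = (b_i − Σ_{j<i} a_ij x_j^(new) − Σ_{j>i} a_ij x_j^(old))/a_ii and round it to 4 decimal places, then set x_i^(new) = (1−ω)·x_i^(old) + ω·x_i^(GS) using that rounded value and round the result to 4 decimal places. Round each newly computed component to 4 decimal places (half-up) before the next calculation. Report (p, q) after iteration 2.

Iteration 1:
  p: GS value = (7 - (3)·0.0000) / (4) = 1.7500;  p ← (1−ω)·0.0000 + ω·1.7500 = 1.0500
  q: GS value = (2 - (4)·1.0500) / (-5) = 0.4400;  q ← (1−ω)·0.0000 + ω·0.4400 = 0.2640
Iteration 2:
  p: GS value = (7 - (3)·0.2640) / (4) = 1.5520;  p ← (1−ω)·1.0500 + ω·1.5520 = 1.3512
  q: GS value = (2 - (4)·1.3512) / (-5) = 0.6810;  q ← (1−ω)·0.2640 + ω·0.6810 = 0.5142

(1.3512, 0.5142)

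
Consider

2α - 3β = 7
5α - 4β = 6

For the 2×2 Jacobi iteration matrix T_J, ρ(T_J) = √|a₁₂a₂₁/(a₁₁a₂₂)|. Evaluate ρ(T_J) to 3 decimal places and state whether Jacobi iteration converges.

1.369

a₁₂a₂₁/(a₁₁a₂₂) = (-3)·(5) / ((2)·(-4)) = 1.875000
ρ = √|1.875000| = √1.875000 = 1.369
ρ > 1, so Jacobi diverges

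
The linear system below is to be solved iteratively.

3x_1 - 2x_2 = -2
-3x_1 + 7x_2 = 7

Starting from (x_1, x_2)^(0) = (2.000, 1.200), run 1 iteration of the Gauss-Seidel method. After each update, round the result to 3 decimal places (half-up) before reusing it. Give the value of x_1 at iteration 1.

0.133

Iteration 1:
  x_1 = (-2 - (-2)·1.200) / (3) = 0.133
  x_2 = (7 - (-3)·0.133) / (7) = 1.057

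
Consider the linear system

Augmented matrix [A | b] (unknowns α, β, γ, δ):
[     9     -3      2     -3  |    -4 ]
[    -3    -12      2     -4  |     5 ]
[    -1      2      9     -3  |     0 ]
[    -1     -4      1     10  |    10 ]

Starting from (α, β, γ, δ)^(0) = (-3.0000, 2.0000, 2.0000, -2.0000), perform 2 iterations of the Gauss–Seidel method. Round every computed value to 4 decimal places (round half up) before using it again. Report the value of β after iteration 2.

-1.1358

Iteration 1:
  α = (-4 - (-3)·2.0000 - (2)·2.0000 - (-3)·-2.0000) / (9) = -0.8889
  β = (5 - (-3)·-0.8889 - (2)·2.0000 - (-4)·-2.0000) / (-12) = 0.8056
  γ = (0 - (-1)·-0.8889 - (2)·0.8056 - (-3)·-2.0000) / (9) = -0.9445
  δ = (10 - (-1)·-0.8889 - (-4)·0.8056 - (1)·-0.9445) / (10) = 1.3278
Iteration 2:
  α = (-4 - (-3)·0.8056 - (2)·-0.9445 - (-3)·1.3278) / (9) = 0.4766
  β = (5 - (-3)·0.4766 - (2)·-0.9445 - (-4)·1.3278) / (-12) = -1.1358
  γ = (0 - (-1)·0.4766 - (2)·-1.1358 - (-3)·1.3278) / (9) = 0.7480
  δ = (10 - (-1)·0.4766 - (-4)·-1.1358 - (1)·0.7480) / (10) = 0.5185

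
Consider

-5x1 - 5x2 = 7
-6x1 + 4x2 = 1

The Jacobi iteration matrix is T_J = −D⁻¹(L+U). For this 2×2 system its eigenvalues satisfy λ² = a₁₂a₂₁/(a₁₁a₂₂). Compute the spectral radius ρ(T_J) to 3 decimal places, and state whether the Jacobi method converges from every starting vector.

a₁₂a₂₁/(a₁₁a₂₂) = (-5)·(-6) / ((-5)·(4)) = -1.500000
ρ = √|-1.500000| = √1.500000 = 1.225
ρ > 1, so Jacobi diverges

1.225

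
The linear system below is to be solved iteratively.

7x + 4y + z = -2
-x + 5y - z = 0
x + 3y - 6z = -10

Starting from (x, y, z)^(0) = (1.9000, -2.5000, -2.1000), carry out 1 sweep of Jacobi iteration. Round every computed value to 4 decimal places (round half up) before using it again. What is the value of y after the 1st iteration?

-0.0400

Iteration 1:
  x = (-2 - (4)·-2.5000 - (1)·-2.1000) / (7) = 1.4429
  y = (0 - (-1)·1.9000 - (-1)·-2.1000) / (5) = -0.0400
  z = (-10 - (1)·1.9000 - (3)·-2.5000) / (-6) = 0.7333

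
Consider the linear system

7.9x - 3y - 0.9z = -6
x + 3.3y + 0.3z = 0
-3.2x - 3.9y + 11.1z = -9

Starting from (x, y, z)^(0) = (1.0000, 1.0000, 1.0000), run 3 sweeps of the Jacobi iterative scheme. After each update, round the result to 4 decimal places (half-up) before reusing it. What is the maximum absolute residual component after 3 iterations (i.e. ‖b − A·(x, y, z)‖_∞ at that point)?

1.3705

Iteration 1:
  x = (-6 - (-3)·1.0000 - (-0.9)·1.0000) / (7.9) = -0.2658
  y = (0 - (1)·1.0000 - (0.3)·1.0000) / (3.3) = -0.3939
  z = (-9 - (-3.2)·1.0000 - (-3.9)·1.0000) / (11.1) = -0.1712
Iteration 2:
  x = (-6 - (-3)·-0.3939 - (-0.9)·-0.1712) / (7.9) = -0.9286
  y = (0 - (1)·-0.2658 - (0.3)·-0.1712) / (3.3) = 0.0961
  z = (-9 - (-3.2)·-0.2658 - (-3.9)·-0.3939) / (11.1) = -1.0258
Iteration 3:
  x = (-6 - (-3)·0.0961 - (-0.9)·-1.0258) / (7.9) = -0.8399
  y = (0 - (1)·-0.9286 - (0.3)·-1.0258) / (3.3) = 0.3746
  z = (-9 - (-3.2)·-0.9286 - (-3.9)·0.0961) / (11.1) = -1.0448
Residual b − A·x = (0.8187, -0.0828, 1.3705); ∞-norm = 1.3705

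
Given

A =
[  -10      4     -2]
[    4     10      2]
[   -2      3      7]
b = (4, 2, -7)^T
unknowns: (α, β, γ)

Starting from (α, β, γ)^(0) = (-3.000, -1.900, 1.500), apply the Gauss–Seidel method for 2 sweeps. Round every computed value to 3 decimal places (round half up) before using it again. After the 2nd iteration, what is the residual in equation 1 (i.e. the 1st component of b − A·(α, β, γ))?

0.942

Iteration 1:
  α = (4 - (4)·-1.900 - (-2)·1.500) / (-10) = -1.460
  β = (2 - (4)·-1.460 - (2)·1.500) / (10) = 0.484
  γ = (-7 - (-2)·-1.460 - (3)·0.484) / (7) = -1.625
Iteration 2:
  α = (4 - (4)·0.484 - (-2)·-1.625) / (-10) = 0.119
  β = (2 - (4)·0.119 - (2)·-1.625) / (10) = 0.477
  γ = (-7 - (-2)·0.119 - (3)·0.477) / (7) = -1.170
Residual b − A·x = (0.942, -0.906, -0.003)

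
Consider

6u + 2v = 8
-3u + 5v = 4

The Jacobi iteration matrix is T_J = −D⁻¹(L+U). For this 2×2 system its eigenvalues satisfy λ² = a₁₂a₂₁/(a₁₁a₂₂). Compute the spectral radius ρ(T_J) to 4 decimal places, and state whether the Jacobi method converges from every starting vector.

0.4472

a₁₂a₂₁/(a₁₁a₂₂) = (2)·(-3) / ((6)·(5)) = -0.200000
ρ = √|-0.200000| = √0.200000 = 0.4472
ρ < 1, so Jacobi converges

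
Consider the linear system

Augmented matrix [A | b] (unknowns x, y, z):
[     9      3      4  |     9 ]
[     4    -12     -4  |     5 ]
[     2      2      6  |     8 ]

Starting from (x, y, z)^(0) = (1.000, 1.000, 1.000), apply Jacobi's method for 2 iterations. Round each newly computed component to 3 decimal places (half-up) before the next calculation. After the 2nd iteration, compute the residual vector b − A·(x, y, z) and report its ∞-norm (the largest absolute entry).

Iteration 1:
  x = (9 - (3)·1.000 - (4)·1.000) / (9) = 0.222
  y = (5 - (4)·1.000 - (-4)·1.000) / (-12) = -0.417
  z = (8 - (2)·1.000 - (2)·1.000) / (6) = 0.667
Iteration 2:
  x = (9 - (3)·-0.417 - (4)·0.667) / (9) = 0.843
  y = (5 - (4)·0.222 - (-4)·0.667) / (-12) = -0.565
  z = (8 - (2)·0.222 - (2)·-0.417) / (6) = 1.398
Residual b − A·x = (-2.484, 0.440, -0.944); ∞-norm = 2.484

2.484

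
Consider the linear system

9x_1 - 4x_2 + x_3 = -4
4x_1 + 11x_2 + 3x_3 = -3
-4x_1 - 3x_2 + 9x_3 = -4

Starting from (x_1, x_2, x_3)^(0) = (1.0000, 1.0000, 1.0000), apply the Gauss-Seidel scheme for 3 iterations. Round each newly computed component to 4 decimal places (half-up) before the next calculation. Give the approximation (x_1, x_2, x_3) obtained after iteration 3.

Iteration 1:
  x_1 = (-4 - (-4)·1.0000 - (1)·1.0000) / (9) = -0.1111
  x_2 = (-3 - (4)·-0.1111 - (3)·1.0000) / (11) = -0.5051
  x_3 = (-4 - (-4)·-0.1111 - (-3)·-0.5051) / (9) = -0.6622
Iteration 2:
  x_1 = (-4 - (-4)·-0.5051 - (1)·-0.6622) / (9) = -0.5954
  x_2 = (-3 - (4)·-0.5954 - (3)·-0.6622) / (11) = 0.1244
  x_3 = (-4 - (-4)·-0.5954 - (-3)·0.1244) / (9) = -0.6676
Iteration 3:
  x_1 = (-4 - (-4)·0.1244 - (1)·-0.6676) / (9) = -0.3150
  x_2 = (-3 - (4)·-0.3150 - (3)·-0.6676) / (11) = 0.0239
  x_3 = (-4 - (-4)·-0.3150 - (-3)·0.0239) / (9) = -0.5765

(-0.3150, 0.0239, -0.5765)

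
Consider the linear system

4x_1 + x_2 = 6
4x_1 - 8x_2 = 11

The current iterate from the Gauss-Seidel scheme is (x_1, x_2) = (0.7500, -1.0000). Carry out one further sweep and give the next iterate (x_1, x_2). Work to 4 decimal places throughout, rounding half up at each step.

(1.7500, -0.5000)

One sweep:
  x_1 = (6 - (1)·-1.0000) / (4) = 1.7500
  x_2 = (11 - (4)·1.7500) / (-8) = -0.5000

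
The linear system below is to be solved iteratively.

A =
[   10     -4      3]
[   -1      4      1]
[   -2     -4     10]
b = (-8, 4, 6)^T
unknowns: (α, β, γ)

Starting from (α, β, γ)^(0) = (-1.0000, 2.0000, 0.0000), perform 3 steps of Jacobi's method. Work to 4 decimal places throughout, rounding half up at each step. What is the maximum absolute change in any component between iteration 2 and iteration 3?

0.1920

Iteration 1:
  α = (-8 - (-4)·2.0000 - (3)·0.0000) / (10) = 0.0000
  β = (4 - (-1)·-1.0000 - (1)·0.0000) / (4) = 0.7500
  γ = (6 - (-2)·-1.0000 - (-4)·2.0000) / (10) = 1.2000
Iteration 2:
  α = (-8 - (-4)·0.7500 - (3)·1.2000) / (10) = -0.8600
  β = (4 - (-1)·0.0000 - (1)·1.2000) / (4) = 0.7000
  γ = (6 - (-2)·0.0000 - (-4)·0.7500) / (10) = 0.9000
Iteration 3:
  α = (-8 - (-4)·0.7000 - (3)·0.9000) / (10) = -0.7900
  β = (4 - (-1)·-0.8600 - (1)·0.9000) / (4) = 0.5600
  γ = (6 - (-2)·-0.8600 - (-4)·0.7000) / (10) = 0.7080
Change: (0.0700, -0.1400, -0.1920) → max |·| = 0.1920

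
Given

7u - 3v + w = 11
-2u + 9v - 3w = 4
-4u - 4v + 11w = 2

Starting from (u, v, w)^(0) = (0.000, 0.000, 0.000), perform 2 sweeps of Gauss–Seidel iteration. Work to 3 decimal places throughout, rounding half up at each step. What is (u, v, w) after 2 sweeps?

(1.763, 1.184, 1.253)

Iteration 1:
  u = (11 - (-3)·0.000 - (1)·0.000) / (7) = 1.571
  v = (4 - (-2)·1.571 - (-3)·0.000) / (9) = 0.794
  w = (2 - (-4)·1.571 - (-4)·0.794) / (11) = 1.042
Iteration 2:
  u = (11 - (-3)·0.794 - (1)·1.042) / (7) = 1.763
  v = (4 - (-2)·1.763 - (-3)·1.042) / (9) = 1.184
  w = (2 - (-4)·1.763 - (-4)·1.184) / (11) = 1.253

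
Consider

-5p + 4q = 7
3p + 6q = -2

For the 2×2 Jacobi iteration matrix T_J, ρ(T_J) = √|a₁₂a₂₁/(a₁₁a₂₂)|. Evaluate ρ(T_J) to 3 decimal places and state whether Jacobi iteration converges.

0.632

a₁₂a₂₁/(a₁₁a₂₂) = (4)·(3) / ((-5)·(6)) = -0.400000
ρ = √|-0.400000| = √0.400000 = 0.632
ρ < 1, so Jacobi converges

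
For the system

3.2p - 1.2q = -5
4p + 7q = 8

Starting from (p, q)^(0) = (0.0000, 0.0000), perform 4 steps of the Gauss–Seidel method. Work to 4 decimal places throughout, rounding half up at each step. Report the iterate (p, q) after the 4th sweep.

(-0.9276, 1.6729)

Iteration 1:
  p = (-5 - (-1.2)·0.0000) / (3.2) = -1.5625
  q = (8 - (4)·-1.5625) / (7) = 2.0357
Iteration 2:
  p = (-5 - (-1.2)·2.0357) / (3.2) = -0.7991
  q = (8 - (4)·-0.7991) / (7) = 1.5995
Iteration 3:
  p = (-5 - (-1.2)·1.5995) / (3.2) = -0.9627
  q = (8 - (4)·-0.9627) / (7) = 1.6930
Iteration 4:
  p = (-5 - (-1.2)·1.6930) / (3.2) = -0.9276
  q = (8 - (4)·-0.9276) / (7) = 1.6729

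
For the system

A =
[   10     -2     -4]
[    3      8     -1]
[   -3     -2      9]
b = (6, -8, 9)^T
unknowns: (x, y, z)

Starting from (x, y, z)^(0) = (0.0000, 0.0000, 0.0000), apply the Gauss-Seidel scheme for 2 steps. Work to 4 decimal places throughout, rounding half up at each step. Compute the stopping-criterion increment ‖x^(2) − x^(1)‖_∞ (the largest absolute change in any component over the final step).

Iteration 1:
  x = (6 - (-2)·0.0000 - (-4)·0.0000) / (10) = 0.6000
  y = (-8 - (3)·0.6000 - (-1)·0.0000) / (8) = -1.2250
  z = (9 - (-3)·0.6000 - (-2)·-1.2250) / (9) = 0.9278
Iteration 2:
  x = (6 - (-2)·-1.2250 - (-4)·0.9278) / (10) = 0.7261
  y = (-8 - (3)·0.7261 - (-1)·0.9278) / (8) = -1.1563
  z = (9 - (-3)·0.7261 - (-2)·-1.1563) / (9) = 0.9851
Change: (0.1261, 0.0687, 0.0573) → max |·| = 0.1261

0.1261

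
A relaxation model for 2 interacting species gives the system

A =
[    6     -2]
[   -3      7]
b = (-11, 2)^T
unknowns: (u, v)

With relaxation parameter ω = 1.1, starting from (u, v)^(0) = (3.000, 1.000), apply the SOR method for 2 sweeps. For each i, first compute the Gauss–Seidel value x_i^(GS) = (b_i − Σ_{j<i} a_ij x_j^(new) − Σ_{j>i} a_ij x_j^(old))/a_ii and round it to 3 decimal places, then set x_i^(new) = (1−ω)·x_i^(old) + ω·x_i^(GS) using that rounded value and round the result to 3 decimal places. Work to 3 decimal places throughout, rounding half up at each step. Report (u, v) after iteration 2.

(-2.080, -0.596)

Iteration 1:
  u: GS value = (-11 - (-2)·1.000) / (6) = -1.500;  u ← (1−ω)·3.000 + ω·-1.500 = -1.950
  v: GS value = (2 - (-3)·-1.950) / (7) = -0.550;  v ← (1−ω)·1.000 + ω·-0.550 = -0.705
Iteration 2:
  u: GS value = (-11 - (-2)·-0.705) / (6) = -2.068;  u ← (1−ω)·-1.950 + ω·-2.068 = -2.080
  v: GS value = (2 - (-3)·-2.080) / (7) = -0.606;  v ← (1−ω)·-0.705 + ω·-0.606 = -0.596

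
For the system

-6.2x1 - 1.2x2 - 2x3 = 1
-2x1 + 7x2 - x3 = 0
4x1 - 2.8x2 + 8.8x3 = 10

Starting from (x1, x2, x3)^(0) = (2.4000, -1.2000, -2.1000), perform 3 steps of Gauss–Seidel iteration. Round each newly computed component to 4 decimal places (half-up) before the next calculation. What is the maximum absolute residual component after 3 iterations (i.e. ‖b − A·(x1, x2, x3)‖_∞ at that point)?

Iteration 1:
  x1 = (1 - (-1.2)·-1.2000 - (-2)·-2.1000) / (-6.2) = 0.7484
  x2 = (0 - (-2)·0.7484 - (-1)·-2.1000) / (7) = -0.0862
  x3 = (10 - (4)·0.7484 - (-2.8)·-0.0862) / (8.8) = 0.7688
Iteration 2:
  x1 = (1 - (-1.2)·-0.0862 - (-2)·0.7688) / (-6.2) = -0.3926
  x2 = (0 - (-2)·-0.3926 - (-1)·0.7688) / (7) = -0.0023
  x3 = (10 - (4)·-0.3926 - (-2.8)·-0.0023) / (8.8) = 1.3141
Iteration 3:
  x1 = (1 - (-1.2)·-0.0023 - (-2)·1.3141) / (-6.2) = -0.5847
  x2 = (0 - (-2)·-0.5847 - (-1)·1.3141) / (7) = 0.0207
  x3 = (10 - (4)·-0.5847 - (-2.8)·0.0207) / (8.8) = 1.4087
Residual b − A·x = (0.2171, 0.0944, 0.0002); ∞-norm = 0.2171

0.2171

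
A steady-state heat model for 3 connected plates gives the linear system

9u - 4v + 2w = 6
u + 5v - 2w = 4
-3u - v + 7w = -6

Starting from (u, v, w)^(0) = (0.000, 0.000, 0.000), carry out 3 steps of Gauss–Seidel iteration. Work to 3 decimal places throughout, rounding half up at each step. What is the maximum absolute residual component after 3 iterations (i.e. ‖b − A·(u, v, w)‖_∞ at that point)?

0.435

Iteration 1:
  u = (6 - (-4)·0.000 - (2)·0.000) / (9) = 0.667
  v = (4 - (1)·0.667 - (-2)·0.000) / (5) = 0.667
  w = (-6 - (-3)·0.667 - (-1)·0.667) / (7) = -0.476
Iteration 2:
  u = (6 - (-4)·0.667 - (2)·-0.476) / (9) = 1.069
  v = (4 - (1)·1.069 - (-2)·-0.476) / (5) = 0.396
  w = (-6 - (-3)·1.069 - (-1)·0.396) / (7) = -0.342
Iteration 3:
  u = (6 - (-4)·0.396 - (2)·-0.342) / (9) = 0.919
  v = (4 - (1)·0.919 - (-2)·-0.342) / (5) = 0.479
  w = (-6 - (-3)·0.919 - (-1)·0.479) / (7) = -0.395
Residual b − A·x = (0.435, -0.104, 0.001); ∞-norm = 0.435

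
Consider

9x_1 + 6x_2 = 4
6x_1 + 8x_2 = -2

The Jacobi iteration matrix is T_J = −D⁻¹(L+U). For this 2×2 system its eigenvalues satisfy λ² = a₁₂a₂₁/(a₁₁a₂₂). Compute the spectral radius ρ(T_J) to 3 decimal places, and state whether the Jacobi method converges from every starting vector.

0.707

a₁₂a₂₁/(a₁₁a₂₂) = (6)·(6) / ((9)·(8)) = 0.500000
ρ = √|0.500000| = √0.500000 = 0.707
ρ < 1, so Jacobi converges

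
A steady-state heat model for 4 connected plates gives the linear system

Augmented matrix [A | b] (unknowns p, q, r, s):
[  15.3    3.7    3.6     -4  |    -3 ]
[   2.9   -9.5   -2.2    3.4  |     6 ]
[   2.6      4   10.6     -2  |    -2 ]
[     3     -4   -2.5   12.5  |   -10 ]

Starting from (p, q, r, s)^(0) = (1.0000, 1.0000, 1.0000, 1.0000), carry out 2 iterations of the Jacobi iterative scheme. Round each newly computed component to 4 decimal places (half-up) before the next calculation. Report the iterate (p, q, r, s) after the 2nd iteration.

(-0.1372, -0.7992, -0.1103, -0.8897)

Iteration 1:
  p = (-3 - (3.7)·1.0000 - (3.6)·1.0000 - (-4)·1.0000) / (15.3) = -0.4118
  q = (6 - (2.9)·1.0000 - (-2.2)·1.0000 - (3.4)·1.0000) / (-9.5) = -0.2000
  r = (-2 - (2.6)·1.0000 - (4)·1.0000 - (-2)·1.0000) / (10.6) = -0.6226
  s = (-10 - (3)·1.0000 - (-4)·1.0000 - (-2.5)·1.0000) / (12.5) = -0.5200
Iteration 2:
  p = (-3 - (3.7)·-0.2000 - (3.6)·-0.6226 - (-4)·-0.5200) / (15.3) = -0.1372
  q = (6 - (2.9)·-0.4118 - (-2.2)·-0.6226 - (3.4)·-0.5200) / (-9.5) = -0.7992
  r = (-2 - (2.6)·-0.4118 - (4)·-0.2000 - (-2)·-0.5200) / (10.6) = -0.1103
  s = (-10 - (3)·-0.4118 - (-4)·-0.2000 - (-2.5)·-0.6226) / (12.5) = -0.8897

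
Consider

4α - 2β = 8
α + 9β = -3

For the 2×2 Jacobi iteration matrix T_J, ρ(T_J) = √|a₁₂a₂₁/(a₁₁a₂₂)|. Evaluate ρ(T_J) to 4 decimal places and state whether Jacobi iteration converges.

a₁₂a₂₁/(a₁₁a₂₂) = (-2)·(1) / ((4)·(9)) = -0.055556
ρ = √|-0.055556| = √0.055556 = 0.2357
ρ < 1, so Jacobi converges

0.2357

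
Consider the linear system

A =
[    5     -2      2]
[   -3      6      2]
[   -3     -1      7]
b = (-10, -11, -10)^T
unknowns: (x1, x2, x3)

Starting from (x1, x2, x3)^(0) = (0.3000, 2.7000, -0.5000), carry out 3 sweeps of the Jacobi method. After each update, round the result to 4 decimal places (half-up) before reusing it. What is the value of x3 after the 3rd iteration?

-2.6588

Iteration 1:
  x1 = (-10 - (-2)·2.7000 - (2)·-0.5000) / (5) = -0.7200
  x2 = (-11 - (-3)·0.3000 - (2)·-0.5000) / (6) = -1.5167
  x3 = (-10 - (-3)·0.3000 - (-1)·2.7000) / (7) = -0.9143
Iteration 2:
  x1 = (-10 - (-2)·-1.5167 - (2)·-0.9143) / (5) = -2.2410
  x2 = (-11 - (-3)·-0.7200 - (2)·-0.9143) / (6) = -1.8886
  x3 = (-10 - (-3)·-0.7200 - (-1)·-1.5167) / (7) = -1.9538
Iteration 3:
  x1 = (-10 - (-2)·-1.8886 - (2)·-1.9538) / (5) = -1.9739
  x2 = (-11 - (-3)·-2.2410 - (2)·-1.9538) / (6) = -2.3026
  x3 = (-10 - (-3)·-2.2410 - (-1)·-1.8886) / (7) = -2.6588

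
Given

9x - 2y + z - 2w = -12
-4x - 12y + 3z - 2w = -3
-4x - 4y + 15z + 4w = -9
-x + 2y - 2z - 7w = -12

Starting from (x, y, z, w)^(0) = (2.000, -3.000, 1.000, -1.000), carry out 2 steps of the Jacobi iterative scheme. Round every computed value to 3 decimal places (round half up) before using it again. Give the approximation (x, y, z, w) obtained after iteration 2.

Iteration 1:
  x = (-12 - (-2)·-3.000 - (1)·1.000 - (-2)·-1.000) / (9) = -2.333
  y = (-3 - (-4)·2.000 - (3)·1.000 - (-2)·-1.000) / (-12) = 0.000
  z = (-9 - (-4)·2.000 - (-4)·-3.000 - (4)·-1.000) / (15) = -0.600
  w = (-12 - (-1)·2.000 - (2)·-3.000 - (-2)·1.000) / (-7) = 0.286
Iteration 2:
  x = (-12 - (-2)·0.000 - (1)·-0.600 - (-2)·0.286) / (9) = -1.203
  y = (-3 - (-4)·-2.333 - (3)·-0.600 - (-2)·0.286) / (-12) = 0.830
  z = (-9 - (-4)·-2.333 - (-4)·0.000 - (4)·0.286) / (15) = -1.298
  w = (-12 - (-1)·-2.333 - (2)·0.000 - (-2)·-0.600) / (-7) = 2.219

(-1.203, 0.830, -1.298, 2.219)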